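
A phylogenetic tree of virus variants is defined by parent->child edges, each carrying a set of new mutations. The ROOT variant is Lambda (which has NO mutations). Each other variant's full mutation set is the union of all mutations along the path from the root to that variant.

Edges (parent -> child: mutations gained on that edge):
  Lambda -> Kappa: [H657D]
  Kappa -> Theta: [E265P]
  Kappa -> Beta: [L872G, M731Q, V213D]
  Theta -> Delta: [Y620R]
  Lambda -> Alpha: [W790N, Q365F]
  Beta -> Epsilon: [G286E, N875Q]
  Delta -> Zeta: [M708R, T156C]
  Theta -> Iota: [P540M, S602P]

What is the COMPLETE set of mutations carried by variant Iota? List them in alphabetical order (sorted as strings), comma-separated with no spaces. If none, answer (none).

Answer: E265P,H657D,P540M,S602P

Derivation:
At Lambda: gained [] -> total []
At Kappa: gained ['H657D'] -> total ['H657D']
At Theta: gained ['E265P'] -> total ['E265P', 'H657D']
At Iota: gained ['P540M', 'S602P'] -> total ['E265P', 'H657D', 'P540M', 'S602P']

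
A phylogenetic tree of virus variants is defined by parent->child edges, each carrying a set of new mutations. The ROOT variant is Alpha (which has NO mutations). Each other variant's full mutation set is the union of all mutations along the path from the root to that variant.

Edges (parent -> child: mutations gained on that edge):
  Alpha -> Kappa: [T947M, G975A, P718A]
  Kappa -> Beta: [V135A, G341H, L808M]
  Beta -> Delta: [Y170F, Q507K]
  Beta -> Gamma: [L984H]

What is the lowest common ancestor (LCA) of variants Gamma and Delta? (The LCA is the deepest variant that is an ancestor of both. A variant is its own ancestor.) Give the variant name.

Answer: Beta

Derivation:
Path from root to Gamma: Alpha -> Kappa -> Beta -> Gamma
  ancestors of Gamma: {Alpha, Kappa, Beta, Gamma}
Path from root to Delta: Alpha -> Kappa -> Beta -> Delta
  ancestors of Delta: {Alpha, Kappa, Beta, Delta}
Common ancestors: {Alpha, Kappa, Beta}
Walk up from Delta: Delta (not in ancestors of Gamma), Beta (in ancestors of Gamma), Kappa (in ancestors of Gamma), Alpha (in ancestors of Gamma)
Deepest common ancestor (LCA) = Beta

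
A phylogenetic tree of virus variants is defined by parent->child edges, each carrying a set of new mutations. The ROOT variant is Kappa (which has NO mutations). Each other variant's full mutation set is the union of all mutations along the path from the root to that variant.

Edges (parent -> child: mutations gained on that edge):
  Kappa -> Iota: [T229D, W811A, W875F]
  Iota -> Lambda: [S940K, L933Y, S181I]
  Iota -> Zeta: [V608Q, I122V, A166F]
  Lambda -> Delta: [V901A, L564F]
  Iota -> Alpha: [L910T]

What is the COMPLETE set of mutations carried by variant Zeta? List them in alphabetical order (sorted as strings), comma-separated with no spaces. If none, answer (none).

Answer: A166F,I122V,T229D,V608Q,W811A,W875F

Derivation:
At Kappa: gained [] -> total []
At Iota: gained ['T229D', 'W811A', 'W875F'] -> total ['T229D', 'W811A', 'W875F']
At Zeta: gained ['V608Q', 'I122V', 'A166F'] -> total ['A166F', 'I122V', 'T229D', 'V608Q', 'W811A', 'W875F']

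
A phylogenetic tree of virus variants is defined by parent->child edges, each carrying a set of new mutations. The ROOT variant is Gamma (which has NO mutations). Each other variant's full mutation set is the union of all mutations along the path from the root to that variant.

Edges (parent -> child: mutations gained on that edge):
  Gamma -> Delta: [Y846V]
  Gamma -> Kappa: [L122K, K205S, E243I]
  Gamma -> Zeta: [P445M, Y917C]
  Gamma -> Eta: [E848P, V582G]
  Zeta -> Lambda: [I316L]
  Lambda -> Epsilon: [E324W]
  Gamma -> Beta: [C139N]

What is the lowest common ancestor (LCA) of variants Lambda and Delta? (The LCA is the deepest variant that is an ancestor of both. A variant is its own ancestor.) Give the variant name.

Path from root to Lambda: Gamma -> Zeta -> Lambda
  ancestors of Lambda: {Gamma, Zeta, Lambda}
Path from root to Delta: Gamma -> Delta
  ancestors of Delta: {Gamma, Delta}
Common ancestors: {Gamma}
Walk up from Delta: Delta (not in ancestors of Lambda), Gamma (in ancestors of Lambda)
Deepest common ancestor (LCA) = Gamma

Answer: Gamma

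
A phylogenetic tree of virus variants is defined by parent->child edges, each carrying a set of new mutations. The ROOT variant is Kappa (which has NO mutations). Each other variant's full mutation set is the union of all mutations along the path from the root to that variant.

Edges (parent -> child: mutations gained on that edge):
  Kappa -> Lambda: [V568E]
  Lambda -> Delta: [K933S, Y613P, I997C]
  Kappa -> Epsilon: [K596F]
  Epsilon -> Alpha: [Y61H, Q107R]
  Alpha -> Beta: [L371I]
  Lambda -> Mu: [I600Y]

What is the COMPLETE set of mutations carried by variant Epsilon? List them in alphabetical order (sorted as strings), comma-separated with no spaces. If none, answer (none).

Answer: K596F

Derivation:
At Kappa: gained [] -> total []
At Epsilon: gained ['K596F'] -> total ['K596F']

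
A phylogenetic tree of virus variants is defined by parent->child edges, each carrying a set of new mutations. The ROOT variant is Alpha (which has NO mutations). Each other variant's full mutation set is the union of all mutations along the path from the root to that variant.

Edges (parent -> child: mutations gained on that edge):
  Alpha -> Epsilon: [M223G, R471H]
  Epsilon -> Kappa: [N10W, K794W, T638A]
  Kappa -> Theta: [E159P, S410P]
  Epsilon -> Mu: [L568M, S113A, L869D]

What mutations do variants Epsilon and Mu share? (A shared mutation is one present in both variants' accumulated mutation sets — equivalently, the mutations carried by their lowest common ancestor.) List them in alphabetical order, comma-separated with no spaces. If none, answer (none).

Accumulating mutations along path to Epsilon:
  At Alpha: gained [] -> total []
  At Epsilon: gained ['M223G', 'R471H'] -> total ['M223G', 'R471H']
Mutations(Epsilon) = ['M223G', 'R471H']
Accumulating mutations along path to Mu:
  At Alpha: gained [] -> total []
  At Epsilon: gained ['M223G', 'R471H'] -> total ['M223G', 'R471H']
  At Mu: gained ['L568M', 'S113A', 'L869D'] -> total ['L568M', 'L869D', 'M223G', 'R471H', 'S113A']
Mutations(Mu) = ['L568M', 'L869D', 'M223G', 'R471H', 'S113A']
Intersection: ['M223G', 'R471H'] ∩ ['L568M', 'L869D', 'M223G', 'R471H', 'S113A'] = ['M223G', 'R471H']

Answer: M223G,R471H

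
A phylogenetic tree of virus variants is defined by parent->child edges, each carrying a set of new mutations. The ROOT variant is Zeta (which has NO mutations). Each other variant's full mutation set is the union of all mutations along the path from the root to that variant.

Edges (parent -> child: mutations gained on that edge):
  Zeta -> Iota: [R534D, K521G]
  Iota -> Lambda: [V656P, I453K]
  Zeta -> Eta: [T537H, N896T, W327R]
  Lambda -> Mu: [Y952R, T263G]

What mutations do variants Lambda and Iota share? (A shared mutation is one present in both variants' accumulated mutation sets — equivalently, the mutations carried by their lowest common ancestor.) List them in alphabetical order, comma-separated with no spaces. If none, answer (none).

Answer: K521G,R534D

Derivation:
Accumulating mutations along path to Lambda:
  At Zeta: gained [] -> total []
  At Iota: gained ['R534D', 'K521G'] -> total ['K521G', 'R534D']
  At Lambda: gained ['V656P', 'I453K'] -> total ['I453K', 'K521G', 'R534D', 'V656P']
Mutations(Lambda) = ['I453K', 'K521G', 'R534D', 'V656P']
Accumulating mutations along path to Iota:
  At Zeta: gained [] -> total []
  At Iota: gained ['R534D', 'K521G'] -> total ['K521G', 'R534D']
Mutations(Iota) = ['K521G', 'R534D']
Intersection: ['I453K', 'K521G', 'R534D', 'V656P'] ∩ ['K521G', 'R534D'] = ['K521G', 'R534D']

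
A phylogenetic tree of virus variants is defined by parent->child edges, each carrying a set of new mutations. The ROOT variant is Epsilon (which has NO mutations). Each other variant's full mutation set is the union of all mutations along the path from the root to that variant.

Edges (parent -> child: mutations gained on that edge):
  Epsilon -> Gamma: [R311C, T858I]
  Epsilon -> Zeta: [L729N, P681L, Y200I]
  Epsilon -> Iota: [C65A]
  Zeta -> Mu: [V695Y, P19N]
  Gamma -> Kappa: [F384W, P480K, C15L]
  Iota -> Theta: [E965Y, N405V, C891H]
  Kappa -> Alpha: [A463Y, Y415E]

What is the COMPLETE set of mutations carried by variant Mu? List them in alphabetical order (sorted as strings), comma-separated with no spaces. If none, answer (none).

Answer: L729N,P19N,P681L,V695Y,Y200I

Derivation:
At Epsilon: gained [] -> total []
At Zeta: gained ['L729N', 'P681L', 'Y200I'] -> total ['L729N', 'P681L', 'Y200I']
At Mu: gained ['V695Y', 'P19N'] -> total ['L729N', 'P19N', 'P681L', 'V695Y', 'Y200I']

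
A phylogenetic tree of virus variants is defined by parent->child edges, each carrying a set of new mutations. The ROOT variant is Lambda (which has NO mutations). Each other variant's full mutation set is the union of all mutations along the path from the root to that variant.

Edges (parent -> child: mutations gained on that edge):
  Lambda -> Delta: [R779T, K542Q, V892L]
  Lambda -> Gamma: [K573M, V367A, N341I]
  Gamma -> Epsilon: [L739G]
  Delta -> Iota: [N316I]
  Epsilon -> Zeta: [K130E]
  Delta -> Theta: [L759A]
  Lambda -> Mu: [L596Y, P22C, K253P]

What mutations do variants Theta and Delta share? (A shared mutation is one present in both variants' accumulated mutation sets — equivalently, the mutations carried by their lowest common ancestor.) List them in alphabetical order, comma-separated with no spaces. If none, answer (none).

Accumulating mutations along path to Theta:
  At Lambda: gained [] -> total []
  At Delta: gained ['R779T', 'K542Q', 'V892L'] -> total ['K542Q', 'R779T', 'V892L']
  At Theta: gained ['L759A'] -> total ['K542Q', 'L759A', 'R779T', 'V892L']
Mutations(Theta) = ['K542Q', 'L759A', 'R779T', 'V892L']
Accumulating mutations along path to Delta:
  At Lambda: gained [] -> total []
  At Delta: gained ['R779T', 'K542Q', 'V892L'] -> total ['K542Q', 'R779T', 'V892L']
Mutations(Delta) = ['K542Q', 'R779T', 'V892L']
Intersection: ['K542Q', 'L759A', 'R779T', 'V892L'] ∩ ['K542Q', 'R779T', 'V892L'] = ['K542Q', 'R779T', 'V892L']

Answer: K542Q,R779T,V892L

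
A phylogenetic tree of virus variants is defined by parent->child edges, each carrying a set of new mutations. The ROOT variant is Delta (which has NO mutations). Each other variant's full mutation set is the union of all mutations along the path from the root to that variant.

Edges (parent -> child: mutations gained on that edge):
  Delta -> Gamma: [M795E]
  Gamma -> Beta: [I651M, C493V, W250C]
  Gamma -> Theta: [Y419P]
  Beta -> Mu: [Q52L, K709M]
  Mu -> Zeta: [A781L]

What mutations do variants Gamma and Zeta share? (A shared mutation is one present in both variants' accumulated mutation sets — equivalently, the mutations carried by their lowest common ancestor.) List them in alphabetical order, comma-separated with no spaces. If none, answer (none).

Accumulating mutations along path to Gamma:
  At Delta: gained [] -> total []
  At Gamma: gained ['M795E'] -> total ['M795E']
Mutations(Gamma) = ['M795E']
Accumulating mutations along path to Zeta:
  At Delta: gained [] -> total []
  At Gamma: gained ['M795E'] -> total ['M795E']
  At Beta: gained ['I651M', 'C493V', 'W250C'] -> total ['C493V', 'I651M', 'M795E', 'W250C']
  At Mu: gained ['Q52L', 'K709M'] -> total ['C493V', 'I651M', 'K709M', 'M795E', 'Q52L', 'W250C']
  At Zeta: gained ['A781L'] -> total ['A781L', 'C493V', 'I651M', 'K709M', 'M795E', 'Q52L', 'W250C']
Mutations(Zeta) = ['A781L', 'C493V', 'I651M', 'K709M', 'M795E', 'Q52L', 'W250C']
Intersection: ['M795E'] ∩ ['A781L', 'C493V', 'I651M', 'K709M', 'M795E', 'Q52L', 'W250C'] = ['M795E']

Answer: M795E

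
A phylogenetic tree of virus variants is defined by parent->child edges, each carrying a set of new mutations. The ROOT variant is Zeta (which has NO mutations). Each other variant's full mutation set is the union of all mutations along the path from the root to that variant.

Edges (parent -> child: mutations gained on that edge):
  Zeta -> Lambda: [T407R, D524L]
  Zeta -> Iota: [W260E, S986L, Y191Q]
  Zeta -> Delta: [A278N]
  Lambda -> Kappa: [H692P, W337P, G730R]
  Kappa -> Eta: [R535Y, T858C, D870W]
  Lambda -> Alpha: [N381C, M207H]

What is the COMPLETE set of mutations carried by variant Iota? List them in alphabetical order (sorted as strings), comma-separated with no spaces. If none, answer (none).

Answer: S986L,W260E,Y191Q

Derivation:
At Zeta: gained [] -> total []
At Iota: gained ['W260E', 'S986L', 'Y191Q'] -> total ['S986L', 'W260E', 'Y191Q']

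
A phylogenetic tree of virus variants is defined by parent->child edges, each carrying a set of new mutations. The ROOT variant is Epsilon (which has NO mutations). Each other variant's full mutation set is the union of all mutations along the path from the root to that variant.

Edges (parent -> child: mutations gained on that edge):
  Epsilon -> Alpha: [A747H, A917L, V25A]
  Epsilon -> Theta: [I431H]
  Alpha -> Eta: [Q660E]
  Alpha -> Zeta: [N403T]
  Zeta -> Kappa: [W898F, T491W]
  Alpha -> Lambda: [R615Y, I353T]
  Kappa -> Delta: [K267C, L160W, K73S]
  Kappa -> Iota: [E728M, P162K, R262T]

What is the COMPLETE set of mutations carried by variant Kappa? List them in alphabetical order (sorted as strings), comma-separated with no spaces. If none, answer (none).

At Epsilon: gained [] -> total []
At Alpha: gained ['A747H', 'A917L', 'V25A'] -> total ['A747H', 'A917L', 'V25A']
At Zeta: gained ['N403T'] -> total ['A747H', 'A917L', 'N403T', 'V25A']
At Kappa: gained ['W898F', 'T491W'] -> total ['A747H', 'A917L', 'N403T', 'T491W', 'V25A', 'W898F']

Answer: A747H,A917L,N403T,T491W,V25A,W898F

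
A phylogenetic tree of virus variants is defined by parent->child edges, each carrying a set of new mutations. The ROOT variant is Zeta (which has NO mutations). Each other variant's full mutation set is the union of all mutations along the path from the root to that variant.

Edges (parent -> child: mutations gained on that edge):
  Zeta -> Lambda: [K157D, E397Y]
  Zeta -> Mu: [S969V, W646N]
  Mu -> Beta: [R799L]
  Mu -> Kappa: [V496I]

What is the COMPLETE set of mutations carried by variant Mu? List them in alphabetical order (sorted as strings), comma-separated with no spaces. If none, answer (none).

At Zeta: gained [] -> total []
At Mu: gained ['S969V', 'W646N'] -> total ['S969V', 'W646N']

Answer: S969V,W646N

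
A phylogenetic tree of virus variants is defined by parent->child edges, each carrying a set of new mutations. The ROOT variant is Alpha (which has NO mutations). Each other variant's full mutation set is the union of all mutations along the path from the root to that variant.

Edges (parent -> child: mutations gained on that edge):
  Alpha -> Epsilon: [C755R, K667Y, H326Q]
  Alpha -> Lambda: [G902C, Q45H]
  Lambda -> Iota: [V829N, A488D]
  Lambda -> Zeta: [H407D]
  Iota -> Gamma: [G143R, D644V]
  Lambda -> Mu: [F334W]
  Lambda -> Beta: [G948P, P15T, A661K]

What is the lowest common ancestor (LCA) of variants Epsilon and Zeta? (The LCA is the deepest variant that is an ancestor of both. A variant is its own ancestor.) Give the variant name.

Path from root to Epsilon: Alpha -> Epsilon
  ancestors of Epsilon: {Alpha, Epsilon}
Path from root to Zeta: Alpha -> Lambda -> Zeta
  ancestors of Zeta: {Alpha, Lambda, Zeta}
Common ancestors: {Alpha}
Walk up from Zeta: Zeta (not in ancestors of Epsilon), Lambda (not in ancestors of Epsilon), Alpha (in ancestors of Epsilon)
Deepest common ancestor (LCA) = Alpha

Answer: Alpha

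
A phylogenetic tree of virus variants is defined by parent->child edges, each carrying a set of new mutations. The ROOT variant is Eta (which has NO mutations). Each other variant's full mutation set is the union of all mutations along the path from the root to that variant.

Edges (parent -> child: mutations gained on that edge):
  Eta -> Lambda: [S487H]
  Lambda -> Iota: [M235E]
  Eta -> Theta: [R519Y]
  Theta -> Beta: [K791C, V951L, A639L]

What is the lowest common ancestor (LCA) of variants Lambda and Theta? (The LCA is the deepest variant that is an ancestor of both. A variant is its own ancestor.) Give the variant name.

Path from root to Lambda: Eta -> Lambda
  ancestors of Lambda: {Eta, Lambda}
Path from root to Theta: Eta -> Theta
  ancestors of Theta: {Eta, Theta}
Common ancestors: {Eta}
Walk up from Theta: Theta (not in ancestors of Lambda), Eta (in ancestors of Lambda)
Deepest common ancestor (LCA) = Eta

Answer: Eta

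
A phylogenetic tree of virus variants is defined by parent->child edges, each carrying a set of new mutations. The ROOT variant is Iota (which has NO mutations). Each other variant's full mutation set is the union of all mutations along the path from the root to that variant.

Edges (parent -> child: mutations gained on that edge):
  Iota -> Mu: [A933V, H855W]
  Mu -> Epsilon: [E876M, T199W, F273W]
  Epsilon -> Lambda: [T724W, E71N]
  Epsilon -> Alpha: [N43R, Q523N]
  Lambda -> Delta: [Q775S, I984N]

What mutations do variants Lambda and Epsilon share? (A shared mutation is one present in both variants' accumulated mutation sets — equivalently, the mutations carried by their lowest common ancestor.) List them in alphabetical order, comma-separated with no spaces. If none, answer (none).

Accumulating mutations along path to Lambda:
  At Iota: gained [] -> total []
  At Mu: gained ['A933V', 'H855W'] -> total ['A933V', 'H855W']
  At Epsilon: gained ['E876M', 'T199W', 'F273W'] -> total ['A933V', 'E876M', 'F273W', 'H855W', 'T199W']
  At Lambda: gained ['T724W', 'E71N'] -> total ['A933V', 'E71N', 'E876M', 'F273W', 'H855W', 'T199W', 'T724W']
Mutations(Lambda) = ['A933V', 'E71N', 'E876M', 'F273W', 'H855W', 'T199W', 'T724W']
Accumulating mutations along path to Epsilon:
  At Iota: gained [] -> total []
  At Mu: gained ['A933V', 'H855W'] -> total ['A933V', 'H855W']
  At Epsilon: gained ['E876M', 'T199W', 'F273W'] -> total ['A933V', 'E876M', 'F273W', 'H855W', 'T199W']
Mutations(Epsilon) = ['A933V', 'E876M', 'F273W', 'H855W', 'T199W']
Intersection: ['A933V', 'E71N', 'E876M', 'F273W', 'H855W', 'T199W', 'T724W'] ∩ ['A933V', 'E876M', 'F273W', 'H855W', 'T199W'] = ['A933V', 'E876M', 'F273W', 'H855W', 'T199W']

Answer: A933V,E876M,F273W,H855W,T199W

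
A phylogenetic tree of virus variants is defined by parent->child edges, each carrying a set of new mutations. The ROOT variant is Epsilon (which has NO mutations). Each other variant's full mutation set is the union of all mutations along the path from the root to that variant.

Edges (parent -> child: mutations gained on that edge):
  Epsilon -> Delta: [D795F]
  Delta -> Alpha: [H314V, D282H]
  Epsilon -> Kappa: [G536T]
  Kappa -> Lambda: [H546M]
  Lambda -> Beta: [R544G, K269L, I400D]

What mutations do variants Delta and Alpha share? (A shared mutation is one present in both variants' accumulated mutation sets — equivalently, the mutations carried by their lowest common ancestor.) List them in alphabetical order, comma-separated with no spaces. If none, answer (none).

Answer: D795F

Derivation:
Accumulating mutations along path to Delta:
  At Epsilon: gained [] -> total []
  At Delta: gained ['D795F'] -> total ['D795F']
Mutations(Delta) = ['D795F']
Accumulating mutations along path to Alpha:
  At Epsilon: gained [] -> total []
  At Delta: gained ['D795F'] -> total ['D795F']
  At Alpha: gained ['H314V', 'D282H'] -> total ['D282H', 'D795F', 'H314V']
Mutations(Alpha) = ['D282H', 'D795F', 'H314V']
Intersection: ['D795F'] ∩ ['D282H', 'D795F', 'H314V'] = ['D795F']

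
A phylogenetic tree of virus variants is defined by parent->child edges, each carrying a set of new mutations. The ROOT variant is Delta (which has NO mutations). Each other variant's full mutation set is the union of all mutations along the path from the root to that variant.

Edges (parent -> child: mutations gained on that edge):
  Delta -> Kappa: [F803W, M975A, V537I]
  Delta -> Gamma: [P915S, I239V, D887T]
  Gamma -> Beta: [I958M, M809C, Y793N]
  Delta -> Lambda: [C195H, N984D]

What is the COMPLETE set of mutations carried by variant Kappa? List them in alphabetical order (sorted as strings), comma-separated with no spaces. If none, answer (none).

At Delta: gained [] -> total []
At Kappa: gained ['F803W', 'M975A', 'V537I'] -> total ['F803W', 'M975A', 'V537I']

Answer: F803W,M975A,V537I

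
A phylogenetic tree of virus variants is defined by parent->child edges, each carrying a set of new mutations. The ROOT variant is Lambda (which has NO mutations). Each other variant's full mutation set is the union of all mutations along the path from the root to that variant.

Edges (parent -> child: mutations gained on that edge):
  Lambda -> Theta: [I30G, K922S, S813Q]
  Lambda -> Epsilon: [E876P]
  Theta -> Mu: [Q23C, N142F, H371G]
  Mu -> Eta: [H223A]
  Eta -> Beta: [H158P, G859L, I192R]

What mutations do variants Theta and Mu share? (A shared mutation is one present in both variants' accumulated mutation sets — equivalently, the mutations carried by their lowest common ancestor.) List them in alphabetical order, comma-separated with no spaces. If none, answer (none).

Accumulating mutations along path to Theta:
  At Lambda: gained [] -> total []
  At Theta: gained ['I30G', 'K922S', 'S813Q'] -> total ['I30G', 'K922S', 'S813Q']
Mutations(Theta) = ['I30G', 'K922S', 'S813Q']
Accumulating mutations along path to Mu:
  At Lambda: gained [] -> total []
  At Theta: gained ['I30G', 'K922S', 'S813Q'] -> total ['I30G', 'K922S', 'S813Q']
  At Mu: gained ['Q23C', 'N142F', 'H371G'] -> total ['H371G', 'I30G', 'K922S', 'N142F', 'Q23C', 'S813Q']
Mutations(Mu) = ['H371G', 'I30G', 'K922S', 'N142F', 'Q23C', 'S813Q']
Intersection: ['I30G', 'K922S', 'S813Q'] ∩ ['H371G', 'I30G', 'K922S', 'N142F', 'Q23C', 'S813Q'] = ['I30G', 'K922S', 'S813Q']

Answer: I30G,K922S,S813Q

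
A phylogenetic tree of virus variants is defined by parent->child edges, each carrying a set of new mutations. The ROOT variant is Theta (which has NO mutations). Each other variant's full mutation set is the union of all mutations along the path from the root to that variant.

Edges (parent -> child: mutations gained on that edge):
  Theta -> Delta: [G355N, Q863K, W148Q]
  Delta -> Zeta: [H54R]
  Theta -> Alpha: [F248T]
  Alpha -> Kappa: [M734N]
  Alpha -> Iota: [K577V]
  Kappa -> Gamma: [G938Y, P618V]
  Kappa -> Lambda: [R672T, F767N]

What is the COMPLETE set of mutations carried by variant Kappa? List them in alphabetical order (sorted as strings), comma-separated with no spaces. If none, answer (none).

At Theta: gained [] -> total []
At Alpha: gained ['F248T'] -> total ['F248T']
At Kappa: gained ['M734N'] -> total ['F248T', 'M734N']

Answer: F248T,M734N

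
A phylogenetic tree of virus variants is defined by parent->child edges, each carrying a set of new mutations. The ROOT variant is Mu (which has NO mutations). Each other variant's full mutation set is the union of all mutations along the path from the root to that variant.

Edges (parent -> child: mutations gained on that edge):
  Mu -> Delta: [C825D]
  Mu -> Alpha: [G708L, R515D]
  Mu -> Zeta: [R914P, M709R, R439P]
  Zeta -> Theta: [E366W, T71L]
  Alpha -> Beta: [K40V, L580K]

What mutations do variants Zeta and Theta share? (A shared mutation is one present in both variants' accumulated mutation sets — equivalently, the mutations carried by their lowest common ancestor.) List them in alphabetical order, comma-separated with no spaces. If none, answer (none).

Accumulating mutations along path to Zeta:
  At Mu: gained [] -> total []
  At Zeta: gained ['R914P', 'M709R', 'R439P'] -> total ['M709R', 'R439P', 'R914P']
Mutations(Zeta) = ['M709R', 'R439P', 'R914P']
Accumulating mutations along path to Theta:
  At Mu: gained [] -> total []
  At Zeta: gained ['R914P', 'M709R', 'R439P'] -> total ['M709R', 'R439P', 'R914P']
  At Theta: gained ['E366W', 'T71L'] -> total ['E366W', 'M709R', 'R439P', 'R914P', 'T71L']
Mutations(Theta) = ['E366W', 'M709R', 'R439P', 'R914P', 'T71L']
Intersection: ['M709R', 'R439P', 'R914P'] ∩ ['E366W', 'M709R', 'R439P', 'R914P', 'T71L'] = ['M709R', 'R439P', 'R914P']

Answer: M709R,R439P,R914P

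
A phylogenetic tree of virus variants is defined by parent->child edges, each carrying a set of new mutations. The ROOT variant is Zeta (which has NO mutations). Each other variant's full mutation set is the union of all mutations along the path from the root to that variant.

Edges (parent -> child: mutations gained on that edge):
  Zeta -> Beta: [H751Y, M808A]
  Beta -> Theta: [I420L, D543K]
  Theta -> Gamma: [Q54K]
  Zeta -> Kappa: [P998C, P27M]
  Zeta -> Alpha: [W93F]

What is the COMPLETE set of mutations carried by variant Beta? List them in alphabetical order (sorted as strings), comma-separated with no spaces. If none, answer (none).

At Zeta: gained [] -> total []
At Beta: gained ['H751Y', 'M808A'] -> total ['H751Y', 'M808A']

Answer: H751Y,M808A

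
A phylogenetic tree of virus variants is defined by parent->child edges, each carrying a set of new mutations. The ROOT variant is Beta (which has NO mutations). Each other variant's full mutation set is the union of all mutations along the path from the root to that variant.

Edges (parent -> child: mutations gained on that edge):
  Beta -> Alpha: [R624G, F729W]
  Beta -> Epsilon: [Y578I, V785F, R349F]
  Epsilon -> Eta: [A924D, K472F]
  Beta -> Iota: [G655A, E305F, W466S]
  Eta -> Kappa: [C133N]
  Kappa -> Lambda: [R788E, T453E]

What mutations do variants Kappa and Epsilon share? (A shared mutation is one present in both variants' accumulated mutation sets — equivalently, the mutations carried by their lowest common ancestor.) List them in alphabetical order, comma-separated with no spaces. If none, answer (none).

Accumulating mutations along path to Kappa:
  At Beta: gained [] -> total []
  At Epsilon: gained ['Y578I', 'V785F', 'R349F'] -> total ['R349F', 'V785F', 'Y578I']
  At Eta: gained ['A924D', 'K472F'] -> total ['A924D', 'K472F', 'R349F', 'V785F', 'Y578I']
  At Kappa: gained ['C133N'] -> total ['A924D', 'C133N', 'K472F', 'R349F', 'V785F', 'Y578I']
Mutations(Kappa) = ['A924D', 'C133N', 'K472F', 'R349F', 'V785F', 'Y578I']
Accumulating mutations along path to Epsilon:
  At Beta: gained [] -> total []
  At Epsilon: gained ['Y578I', 'V785F', 'R349F'] -> total ['R349F', 'V785F', 'Y578I']
Mutations(Epsilon) = ['R349F', 'V785F', 'Y578I']
Intersection: ['A924D', 'C133N', 'K472F', 'R349F', 'V785F', 'Y578I'] ∩ ['R349F', 'V785F', 'Y578I'] = ['R349F', 'V785F', 'Y578I']

Answer: R349F,V785F,Y578I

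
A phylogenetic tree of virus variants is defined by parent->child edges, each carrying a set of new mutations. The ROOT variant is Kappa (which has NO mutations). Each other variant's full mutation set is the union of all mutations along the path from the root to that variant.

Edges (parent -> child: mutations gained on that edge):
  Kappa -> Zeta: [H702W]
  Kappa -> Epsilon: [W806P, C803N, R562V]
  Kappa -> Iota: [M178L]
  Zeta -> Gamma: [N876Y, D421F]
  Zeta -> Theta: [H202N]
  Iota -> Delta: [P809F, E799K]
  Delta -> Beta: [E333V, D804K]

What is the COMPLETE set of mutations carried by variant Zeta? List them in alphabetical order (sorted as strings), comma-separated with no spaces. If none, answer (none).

At Kappa: gained [] -> total []
At Zeta: gained ['H702W'] -> total ['H702W']

Answer: H702W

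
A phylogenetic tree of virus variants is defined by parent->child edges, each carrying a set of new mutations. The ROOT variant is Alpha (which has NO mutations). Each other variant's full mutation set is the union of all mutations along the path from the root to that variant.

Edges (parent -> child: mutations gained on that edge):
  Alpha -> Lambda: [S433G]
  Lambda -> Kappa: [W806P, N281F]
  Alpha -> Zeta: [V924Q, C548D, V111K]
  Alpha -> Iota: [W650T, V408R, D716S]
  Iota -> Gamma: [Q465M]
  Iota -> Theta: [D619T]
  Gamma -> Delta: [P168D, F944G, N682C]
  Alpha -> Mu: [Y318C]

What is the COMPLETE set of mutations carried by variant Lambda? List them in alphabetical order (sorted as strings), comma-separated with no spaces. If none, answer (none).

At Alpha: gained [] -> total []
At Lambda: gained ['S433G'] -> total ['S433G']

Answer: S433G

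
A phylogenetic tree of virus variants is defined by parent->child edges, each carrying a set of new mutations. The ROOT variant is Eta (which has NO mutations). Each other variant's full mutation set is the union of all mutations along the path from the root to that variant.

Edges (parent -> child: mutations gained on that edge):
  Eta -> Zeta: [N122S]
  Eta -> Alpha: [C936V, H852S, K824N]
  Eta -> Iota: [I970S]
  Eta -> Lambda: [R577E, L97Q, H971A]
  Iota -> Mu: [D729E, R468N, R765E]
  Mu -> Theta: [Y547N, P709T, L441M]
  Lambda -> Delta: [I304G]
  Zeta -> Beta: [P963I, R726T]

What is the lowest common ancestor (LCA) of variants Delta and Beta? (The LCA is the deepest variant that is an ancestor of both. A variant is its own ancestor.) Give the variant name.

Answer: Eta

Derivation:
Path from root to Delta: Eta -> Lambda -> Delta
  ancestors of Delta: {Eta, Lambda, Delta}
Path from root to Beta: Eta -> Zeta -> Beta
  ancestors of Beta: {Eta, Zeta, Beta}
Common ancestors: {Eta}
Walk up from Beta: Beta (not in ancestors of Delta), Zeta (not in ancestors of Delta), Eta (in ancestors of Delta)
Deepest common ancestor (LCA) = Eta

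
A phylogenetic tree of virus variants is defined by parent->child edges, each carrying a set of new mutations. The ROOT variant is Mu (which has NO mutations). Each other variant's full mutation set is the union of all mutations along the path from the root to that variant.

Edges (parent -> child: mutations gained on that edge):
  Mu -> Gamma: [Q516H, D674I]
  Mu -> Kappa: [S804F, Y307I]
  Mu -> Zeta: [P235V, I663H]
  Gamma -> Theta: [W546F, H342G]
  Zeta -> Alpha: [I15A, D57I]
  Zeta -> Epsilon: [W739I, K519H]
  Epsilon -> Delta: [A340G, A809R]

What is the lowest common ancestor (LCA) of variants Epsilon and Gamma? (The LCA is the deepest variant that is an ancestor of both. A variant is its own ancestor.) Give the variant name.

Path from root to Epsilon: Mu -> Zeta -> Epsilon
  ancestors of Epsilon: {Mu, Zeta, Epsilon}
Path from root to Gamma: Mu -> Gamma
  ancestors of Gamma: {Mu, Gamma}
Common ancestors: {Mu}
Walk up from Gamma: Gamma (not in ancestors of Epsilon), Mu (in ancestors of Epsilon)
Deepest common ancestor (LCA) = Mu

Answer: Mu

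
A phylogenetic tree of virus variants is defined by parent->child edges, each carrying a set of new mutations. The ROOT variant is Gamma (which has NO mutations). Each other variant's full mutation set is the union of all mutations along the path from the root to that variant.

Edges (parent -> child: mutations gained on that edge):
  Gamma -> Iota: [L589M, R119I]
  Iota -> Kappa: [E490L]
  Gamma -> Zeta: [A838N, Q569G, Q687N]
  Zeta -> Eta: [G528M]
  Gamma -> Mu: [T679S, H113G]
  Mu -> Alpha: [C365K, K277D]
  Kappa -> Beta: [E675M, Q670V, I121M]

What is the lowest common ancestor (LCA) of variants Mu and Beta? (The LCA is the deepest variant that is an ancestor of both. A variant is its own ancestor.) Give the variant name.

Answer: Gamma

Derivation:
Path from root to Mu: Gamma -> Mu
  ancestors of Mu: {Gamma, Mu}
Path from root to Beta: Gamma -> Iota -> Kappa -> Beta
  ancestors of Beta: {Gamma, Iota, Kappa, Beta}
Common ancestors: {Gamma}
Walk up from Beta: Beta (not in ancestors of Mu), Kappa (not in ancestors of Mu), Iota (not in ancestors of Mu), Gamma (in ancestors of Mu)
Deepest common ancestor (LCA) = Gamma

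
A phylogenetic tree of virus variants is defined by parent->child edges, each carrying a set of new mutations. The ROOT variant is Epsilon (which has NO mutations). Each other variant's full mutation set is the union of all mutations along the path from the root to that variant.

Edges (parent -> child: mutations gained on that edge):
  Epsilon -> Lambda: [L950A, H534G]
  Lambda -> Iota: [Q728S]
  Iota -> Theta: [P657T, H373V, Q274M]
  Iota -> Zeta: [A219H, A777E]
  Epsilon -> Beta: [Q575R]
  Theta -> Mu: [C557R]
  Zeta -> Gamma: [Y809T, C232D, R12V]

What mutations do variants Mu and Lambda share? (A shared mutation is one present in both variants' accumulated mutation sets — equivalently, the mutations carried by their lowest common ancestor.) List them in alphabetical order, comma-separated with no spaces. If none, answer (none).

Accumulating mutations along path to Mu:
  At Epsilon: gained [] -> total []
  At Lambda: gained ['L950A', 'H534G'] -> total ['H534G', 'L950A']
  At Iota: gained ['Q728S'] -> total ['H534G', 'L950A', 'Q728S']
  At Theta: gained ['P657T', 'H373V', 'Q274M'] -> total ['H373V', 'H534G', 'L950A', 'P657T', 'Q274M', 'Q728S']
  At Mu: gained ['C557R'] -> total ['C557R', 'H373V', 'H534G', 'L950A', 'P657T', 'Q274M', 'Q728S']
Mutations(Mu) = ['C557R', 'H373V', 'H534G', 'L950A', 'P657T', 'Q274M', 'Q728S']
Accumulating mutations along path to Lambda:
  At Epsilon: gained [] -> total []
  At Lambda: gained ['L950A', 'H534G'] -> total ['H534G', 'L950A']
Mutations(Lambda) = ['H534G', 'L950A']
Intersection: ['C557R', 'H373V', 'H534G', 'L950A', 'P657T', 'Q274M', 'Q728S'] ∩ ['H534G', 'L950A'] = ['H534G', 'L950A']

Answer: H534G,L950A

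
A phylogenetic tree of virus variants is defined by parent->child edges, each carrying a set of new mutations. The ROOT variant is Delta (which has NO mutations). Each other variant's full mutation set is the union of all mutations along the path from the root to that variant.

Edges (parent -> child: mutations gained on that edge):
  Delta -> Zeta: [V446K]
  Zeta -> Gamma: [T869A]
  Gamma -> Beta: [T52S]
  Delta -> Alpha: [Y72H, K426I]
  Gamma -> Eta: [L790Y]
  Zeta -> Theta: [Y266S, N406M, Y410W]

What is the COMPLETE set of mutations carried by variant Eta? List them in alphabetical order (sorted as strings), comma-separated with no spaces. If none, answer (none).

Answer: L790Y,T869A,V446K

Derivation:
At Delta: gained [] -> total []
At Zeta: gained ['V446K'] -> total ['V446K']
At Gamma: gained ['T869A'] -> total ['T869A', 'V446K']
At Eta: gained ['L790Y'] -> total ['L790Y', 'T869A', 'V446K']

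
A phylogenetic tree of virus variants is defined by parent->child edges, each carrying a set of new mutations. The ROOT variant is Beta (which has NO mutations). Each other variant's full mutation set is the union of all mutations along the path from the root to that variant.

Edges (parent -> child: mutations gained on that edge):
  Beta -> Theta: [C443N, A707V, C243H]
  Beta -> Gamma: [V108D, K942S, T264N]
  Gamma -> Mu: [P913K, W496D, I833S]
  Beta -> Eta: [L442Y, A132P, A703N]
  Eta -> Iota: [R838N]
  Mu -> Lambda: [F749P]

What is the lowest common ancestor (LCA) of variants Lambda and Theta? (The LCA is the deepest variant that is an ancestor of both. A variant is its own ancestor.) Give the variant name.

Path from root to Lambda: Beta -> Gamma -> Mu -> Lambda
  ancestors of Lambda: {Beta, Gamma, Mu, Lambda}
Path from root to Theta: Beta -> Theta
  ancestors of Theta: {Beta, Theta}
Common ancestors: {Beta}
Walk up from Theta: Theta (not in ancestors of Lambda), Beta (in ancestors of Lambda)
Deepest common ancestor (LCA) = Beta

Answer: Beta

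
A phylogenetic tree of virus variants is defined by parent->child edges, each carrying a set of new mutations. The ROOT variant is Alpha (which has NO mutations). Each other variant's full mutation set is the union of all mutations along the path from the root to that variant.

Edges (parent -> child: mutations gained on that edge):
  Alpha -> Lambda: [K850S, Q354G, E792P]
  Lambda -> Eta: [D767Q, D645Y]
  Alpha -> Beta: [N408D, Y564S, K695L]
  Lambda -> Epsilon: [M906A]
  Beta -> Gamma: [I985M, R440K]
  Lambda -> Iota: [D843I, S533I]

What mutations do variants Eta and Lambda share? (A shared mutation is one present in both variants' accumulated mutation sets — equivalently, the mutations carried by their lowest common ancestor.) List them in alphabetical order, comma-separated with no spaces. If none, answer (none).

Answer: E792P,K850S,Q354G

Derivation:
Accumulating mutations along path to Eta:
  At Alpha: gained [] -> total []
  At Lambda: gained ['K850S', 'Q354G', 'E792P'] -> total ['E792P', 'K850S', 'Q354G']
  At Eta: gained ['D767Q', 'D645Y'] -> total ['D645Y', 'D767Q', 'E792P', 'K850S', 'Q354G']
Mutations(Eta) = ['D645Y', 'D767Q', 'E792P', 'K850S', 'Q354G']
Accumulating mutations along path to Lambda:
  At Alpha: gained [] -> total []
  At Lambda: gained ['K850S', 'Q354G', 'E792P'] -> total ['E792P', 'K850S', 'Q354G']
Mutations(Lambda) = ['E792P', 'K850S', 'Q354G']
Intersection: ['D645Y', 'D767Q', 'E792P', 'K850S', 'Q354G'] ∩ ['E792P', 'K850S', 'Q354G'] = ['E792P', 'K850S', 'Q354G']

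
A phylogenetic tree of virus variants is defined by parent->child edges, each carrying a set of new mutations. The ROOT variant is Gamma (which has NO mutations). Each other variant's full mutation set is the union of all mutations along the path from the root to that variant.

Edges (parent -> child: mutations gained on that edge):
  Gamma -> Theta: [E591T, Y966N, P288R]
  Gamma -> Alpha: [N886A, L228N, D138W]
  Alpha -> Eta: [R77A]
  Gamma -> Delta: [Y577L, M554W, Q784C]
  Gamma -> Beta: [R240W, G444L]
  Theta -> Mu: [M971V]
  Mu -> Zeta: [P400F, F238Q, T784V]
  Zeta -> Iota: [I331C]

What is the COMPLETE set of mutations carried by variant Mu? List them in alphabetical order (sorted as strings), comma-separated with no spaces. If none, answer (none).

Answer: E591T,M971V,P288R,Y966N

Derivation:
At Gamma: gained [] -> total []
At Theta: gained ['E591T', 'Y966N', 'P288R'] -> total ['E591T', 'P288R', 'Y966N']
At Mu: gained ['M971V'] -> total ['E591T', 'M971V', 'P288R', 'Y966N']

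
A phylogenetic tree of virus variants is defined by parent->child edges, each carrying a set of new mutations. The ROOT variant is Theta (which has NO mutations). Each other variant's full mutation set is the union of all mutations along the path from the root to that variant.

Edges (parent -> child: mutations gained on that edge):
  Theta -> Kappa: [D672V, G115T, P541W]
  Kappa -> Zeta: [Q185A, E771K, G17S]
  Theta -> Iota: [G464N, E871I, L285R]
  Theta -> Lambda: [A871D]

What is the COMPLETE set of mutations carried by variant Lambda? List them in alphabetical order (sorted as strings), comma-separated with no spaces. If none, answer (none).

At Theta: gained [] -> total []
At Lambda: gained ['A871D'] -> total ['A871D']

Answer: A871D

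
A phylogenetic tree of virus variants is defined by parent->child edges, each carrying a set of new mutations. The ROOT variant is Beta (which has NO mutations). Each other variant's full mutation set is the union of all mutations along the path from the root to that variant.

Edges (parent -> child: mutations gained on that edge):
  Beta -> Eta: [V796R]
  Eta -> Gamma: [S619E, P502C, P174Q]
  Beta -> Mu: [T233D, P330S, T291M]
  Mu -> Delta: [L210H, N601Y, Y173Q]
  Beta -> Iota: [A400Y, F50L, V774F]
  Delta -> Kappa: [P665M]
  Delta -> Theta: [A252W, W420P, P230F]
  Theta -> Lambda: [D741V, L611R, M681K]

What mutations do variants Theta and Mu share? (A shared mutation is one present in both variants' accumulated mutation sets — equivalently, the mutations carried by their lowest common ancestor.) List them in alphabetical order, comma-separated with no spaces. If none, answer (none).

Accumulating mutations along path to Theta:
  At Beta: gained [] -> total []
  At Mu: gained ['T233D', 'P330S', 'T291M'] -> total ['P330S', 'T233D', 'T291M']
  At Delta: gained ['L210H', 'N601Y', 'Y173Q'] -> total ['L210H', 'N601Y', 'P330S', 'T233D', 'T291M', 'Y173Q']
  At Theta: gained ['A252W', 'W420P', 'P230F'] -> total ['A252W', 'L210H', 'N601Y', 'P230F', 'P330S', 'T233D', 'T291M', 'W420P', 'Y173Q']
Mutations(Theta) = ['A252W', 'L210H', 'N601Y', 'P230F', 'P330S', 'T233D', 'T291M', 'W420P', 'Y173Q']
Accumulating mutations along path to Mu:
  At Beta: gained [] -> total []
  At Mu: gained ['T233D', 'P330S', 'T291M'] -> total ['P330S', 'T233D', 'T291M']
Mutations(Mu) = ['P330S', 'T233D', 'T291M']
Intersection: ['A252W', 'L210H', 'N601Y', 'P230F', 'P330S', 'T233D', 'T291M', 'W420P', 'Y173Q'] ∩ ['P330S', 'T233D', 'T291M'] = ['P330S', 'T233D', 'T291M']

Answer: P330S,T233D,T291M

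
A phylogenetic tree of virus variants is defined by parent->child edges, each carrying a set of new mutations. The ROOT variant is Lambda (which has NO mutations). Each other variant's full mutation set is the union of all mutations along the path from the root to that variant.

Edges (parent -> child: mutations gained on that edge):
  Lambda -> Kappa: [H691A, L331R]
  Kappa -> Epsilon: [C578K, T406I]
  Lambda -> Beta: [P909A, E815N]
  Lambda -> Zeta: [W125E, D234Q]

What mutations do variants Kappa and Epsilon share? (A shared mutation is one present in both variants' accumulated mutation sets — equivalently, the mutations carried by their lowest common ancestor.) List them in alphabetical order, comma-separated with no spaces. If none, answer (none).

Accumulating mutations along path to Kappa:
  At Lambda: gained [] -> total []
  At Kappa: gained ['H691A', 'L331R'] -> total ['H691A', 'L331R']
Mutations(Kappa) = ['H691A', 'L331R']
Accumulating mutations along path to Epsilon:
  At Lambda: gained [] -> total []
  At Kappa: gained ['H691A', 'L331R'] -> total ['H691A', 'L331R']
  At Epsilon: gained ['C578K', 'T406I'] -> total ['C578K', 'H691A', 'L331R', 'T406I']
Mutations(Epsilon) = ['C578K', 'H691A', 'L331R', 'T406I']
Intersection: ['H691A', 'L331R'] ∩ ['C578K', 'H691A', 'L331R', 'T406I'] = ['H691A', 'L331R']

Answer: H691A,L331R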